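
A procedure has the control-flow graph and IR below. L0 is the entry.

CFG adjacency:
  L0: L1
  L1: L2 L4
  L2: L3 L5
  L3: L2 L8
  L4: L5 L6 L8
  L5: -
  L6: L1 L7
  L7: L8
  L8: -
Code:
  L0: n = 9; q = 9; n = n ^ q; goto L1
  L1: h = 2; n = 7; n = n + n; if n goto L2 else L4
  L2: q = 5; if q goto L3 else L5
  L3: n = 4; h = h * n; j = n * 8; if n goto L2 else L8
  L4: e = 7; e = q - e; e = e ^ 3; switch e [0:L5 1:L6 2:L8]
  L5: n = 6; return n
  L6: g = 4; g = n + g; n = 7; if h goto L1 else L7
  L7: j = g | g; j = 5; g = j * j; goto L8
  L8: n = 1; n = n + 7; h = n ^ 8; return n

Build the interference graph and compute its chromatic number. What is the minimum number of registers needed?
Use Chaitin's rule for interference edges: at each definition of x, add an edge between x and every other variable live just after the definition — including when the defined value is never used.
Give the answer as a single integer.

Per-block:
  L0: def={n,q} ue=∅
  L1: def={h,n} ue=∅
  L2: def={q} ue=∅
  L3: def={h,j,n} ue={h}
  L4: def={e} ue={q}
  L5: def={n} ue=∅
  L6: def={g,n} ue={h,n}
  L7: def={g,j} ue={g}
  L8: def={h,n} ue=∅

Liveness:
  live L0: ∅→{q}
  live L1: {q}→{h,n,q}
  live L2: {h}→{h}
  live L3: {h}→{h}
  live L4: {h,n,q}→{h,n,q}
  live L5: ∅→∅
  live L6: {h,n,q}→{g,q}
  live L7: {g}→∅
  live L8: ∅→∅

Interfere edges:
  e↔{h,n,q}
  g↔{h,n,q}
  h↔{e,g,j,n,q}
  j↔{h,n}
  n↔{e,g,h,j,q}
  q↔{e,g,h,n}

Colouring:
  {e,h,n,q} pairwise interfere (4-clique) ⇒ χ ≥ 4
  assign e→r3 g→r3 h→r0 j→r2 n→r1 q→r2 — no edge inside a register ⇒ χ ≤ 4
  χ = 4

Answer: 4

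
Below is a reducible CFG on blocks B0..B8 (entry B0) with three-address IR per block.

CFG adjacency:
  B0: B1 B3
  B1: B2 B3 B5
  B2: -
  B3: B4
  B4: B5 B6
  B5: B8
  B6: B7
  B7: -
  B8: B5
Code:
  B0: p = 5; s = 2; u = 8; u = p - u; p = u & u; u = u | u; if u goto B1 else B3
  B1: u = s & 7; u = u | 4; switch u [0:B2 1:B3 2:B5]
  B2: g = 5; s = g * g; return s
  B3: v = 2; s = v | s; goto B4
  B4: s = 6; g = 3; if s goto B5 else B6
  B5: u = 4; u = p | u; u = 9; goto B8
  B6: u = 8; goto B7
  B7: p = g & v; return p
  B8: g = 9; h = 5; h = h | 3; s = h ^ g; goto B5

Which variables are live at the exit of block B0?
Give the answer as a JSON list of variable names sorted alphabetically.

def/use:
  B0: def={p,s,u} ue=∅
  B1: def={u} ue={s}
  B2: def={g,s} ue=∅
  B3: def={s,v} ue={s}
  B4: def={g,s} ue=∅
  B5: def={u} ue={p}
  B6: def={u} ue=∅
  B7: def={p} ue={g,v}
  B8: def={g,h,s} ue=∅

Live sets:
  live B0: ∅→{p,s}
  live B1: {p,s}→{p,s}
  live B2: ∅→∅
  live B3: {p,s}→{p,v}
  live B4: {p,v}→{g,p,v}
  live B5: {p}→{p}
  live B6: {g,v}→{g,v}
  live B7: {g,v}→∅
  live B8: {p}→{p}

live-out(B0) = ["p", "s"]

Answer: ["p", "s"]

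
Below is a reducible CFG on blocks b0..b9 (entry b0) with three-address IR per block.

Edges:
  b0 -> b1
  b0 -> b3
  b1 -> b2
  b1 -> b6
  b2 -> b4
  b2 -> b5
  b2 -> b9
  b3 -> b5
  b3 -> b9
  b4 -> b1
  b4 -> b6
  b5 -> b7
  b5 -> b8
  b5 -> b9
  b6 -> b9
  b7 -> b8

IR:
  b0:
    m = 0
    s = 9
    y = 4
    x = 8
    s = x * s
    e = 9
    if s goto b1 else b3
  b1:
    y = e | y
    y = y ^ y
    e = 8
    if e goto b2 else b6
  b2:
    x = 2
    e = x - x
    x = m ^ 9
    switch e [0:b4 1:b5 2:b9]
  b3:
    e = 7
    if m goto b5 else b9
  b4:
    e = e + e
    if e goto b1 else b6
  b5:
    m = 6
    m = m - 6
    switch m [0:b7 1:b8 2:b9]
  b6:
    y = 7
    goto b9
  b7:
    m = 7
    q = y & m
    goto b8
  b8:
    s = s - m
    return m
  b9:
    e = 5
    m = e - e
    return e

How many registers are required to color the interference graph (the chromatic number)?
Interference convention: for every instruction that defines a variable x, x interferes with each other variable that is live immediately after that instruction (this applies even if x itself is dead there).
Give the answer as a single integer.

Answer: 5

Derivation:
Block summaries:
  b0: def={e,m,s,x,y} ue=∅
  b1: def={e,y} ue={e,y}
  b2: def={e,x} ue={m}
  b3: def={e} ue={m}
  b4: def={e} ue={e}
  b5: def={m} ue=∅
  b6: def={y} ue=∅
  b7: def={m,q} ue={y}
  b8: def={s} ue={m,s}
  b9: def={e,m} ue=∅

Liveness:
  b0: in=∅ out={e,m,s,y}
  b1: in={e,m,s,y} out={m,s,y}
  b2: in={m,s,y} out={e,m,s,y}
  b3: in={m,s,y} out={s,y}
  b4: in={e,m,s,y} out={e,m,s,y}
  b5: in={s,y} out={m,s,y}
  b6: in=∅ out=∅
  b7: in={s,y} out={m,s}
  b8: in={m,s} out=∅
  b9: in=∅ out=∅

Interfere edges:
  e: {m,s,x,y}
  m: {e,q,s,x,y}
  q: {m,s}
  s: {e,m,q,x,y}
  x: {e,m,s,y}
  y: {e,m,s,x}

Chromatic number:
  {e,m,s,x,y} pairwise interfere (5-clique) ⇒ χ ≥ 5
  assign e→R2 m→R0 q→R2 s→R1 x→R3 y→R4 — no edge inside a register ⇒ χ ≤ 5
  χ = 5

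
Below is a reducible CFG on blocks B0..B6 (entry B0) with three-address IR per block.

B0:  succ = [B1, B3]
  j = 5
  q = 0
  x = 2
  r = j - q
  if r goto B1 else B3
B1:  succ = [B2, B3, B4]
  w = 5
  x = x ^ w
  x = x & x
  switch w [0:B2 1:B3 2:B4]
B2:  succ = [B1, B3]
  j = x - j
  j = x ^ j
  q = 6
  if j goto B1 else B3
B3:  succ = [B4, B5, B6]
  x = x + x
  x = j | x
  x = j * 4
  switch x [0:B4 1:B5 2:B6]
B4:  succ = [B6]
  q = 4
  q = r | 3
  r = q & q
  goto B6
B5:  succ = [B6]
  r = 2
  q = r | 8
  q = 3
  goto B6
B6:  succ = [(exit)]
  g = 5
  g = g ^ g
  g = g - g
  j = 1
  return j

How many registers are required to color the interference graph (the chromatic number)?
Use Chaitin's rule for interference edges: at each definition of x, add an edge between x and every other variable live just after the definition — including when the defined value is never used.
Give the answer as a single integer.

Per-block:
  B0 def {j,q,r,x} use ∅
  B1 def {w,x} use {x}
  B2 def {j,q} use {j,x}
  B3 def {x} use {j,x}
  B4 def {q,r} use {r}
  B5 def {q,r} use ∅
  B6 def {g,j} use ∅

Backward fixpoint:
  live B0: ∅→{j,r,x}
  live B1: {j,r,x}→{j,r,x}
  live B2: {j,r,x}→{j,r,x}
  live B3: {j,r,x}→{r}
  live B4: {r}→∅
  live B5: ∅→∅
  live B6: ∅→∅

Interference:
  g — ∅
  j — {q,r,w,x}
  q — {j,r,x}
  r — {j,q,w,x}
  w — {j,r,x}
  x — {j,q,r,w}

Colouring:
  {j,q,r,x} pairwise interfere (4-clique) ⇒ χ ≥ 4
  assign g→R0 j→R0 q→R3 r→R1 w→R3 x→R2 — no edge inside a register ⇒ χ ≤ 4
  χ = 4

Answer: 4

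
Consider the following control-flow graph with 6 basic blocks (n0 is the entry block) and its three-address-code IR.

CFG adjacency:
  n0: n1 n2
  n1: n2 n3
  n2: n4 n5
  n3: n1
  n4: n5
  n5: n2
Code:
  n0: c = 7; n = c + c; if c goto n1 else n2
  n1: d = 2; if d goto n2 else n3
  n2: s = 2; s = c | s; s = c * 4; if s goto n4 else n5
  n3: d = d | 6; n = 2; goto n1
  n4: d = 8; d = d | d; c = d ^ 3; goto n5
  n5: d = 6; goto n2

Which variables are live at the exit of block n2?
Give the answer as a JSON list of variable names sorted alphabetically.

Block summaries:
  n0 def {c,n} use ∅
  n1 def {d} use ∅
  n2 def {s} use {c}
  n3 def {d,n} use {d}
  n4 def {c,d} use ∅
  n5 def {d} use ∅

Live sets:
  n0: in=∅ out={c}
  n1: in={c} out={c,d}
  n2: in={c} out={c}
  n3: in={c,d} out={c}
  n4: in=∅ out={c}
  n5: in={c} out={c}

live-out(n2) = ["c"]

Answer: ["c"]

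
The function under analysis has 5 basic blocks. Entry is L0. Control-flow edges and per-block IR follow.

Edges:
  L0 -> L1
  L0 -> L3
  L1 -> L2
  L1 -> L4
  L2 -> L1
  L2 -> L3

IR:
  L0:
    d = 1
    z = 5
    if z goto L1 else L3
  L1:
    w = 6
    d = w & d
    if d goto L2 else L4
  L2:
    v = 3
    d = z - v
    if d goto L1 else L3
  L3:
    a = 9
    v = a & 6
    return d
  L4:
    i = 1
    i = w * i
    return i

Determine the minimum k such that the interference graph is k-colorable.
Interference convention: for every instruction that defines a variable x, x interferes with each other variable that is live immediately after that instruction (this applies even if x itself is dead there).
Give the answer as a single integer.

def/use:
  L0: {d,z} / ∅
  L1: {d,w} / {d}
  L2: {d,v} / {z}
  L3: {a,v} / {d}
  L4: {i} / {w}

Live sets:
  live L0: ∅→{d,z}
  live L1: {d,z}→{w,z}
  live L2: {z}→{d,z}
  live L3: {d}→∅
  live L4: {w}→∅

Interfere edges:
  a: {d}
  d: {a,v,w,z}
  i: {w}
  v: {d,z}
  w: {d,i,z}
  z: {d,v,w}

Chromatic number:
  {d,v,z} pairwise interfere (3-clique) ⇒ χ ≥ 3
  3-colouring: R0={d,i}  R1={a,v,w}  R2={z}
  χ = 3

Answer: 3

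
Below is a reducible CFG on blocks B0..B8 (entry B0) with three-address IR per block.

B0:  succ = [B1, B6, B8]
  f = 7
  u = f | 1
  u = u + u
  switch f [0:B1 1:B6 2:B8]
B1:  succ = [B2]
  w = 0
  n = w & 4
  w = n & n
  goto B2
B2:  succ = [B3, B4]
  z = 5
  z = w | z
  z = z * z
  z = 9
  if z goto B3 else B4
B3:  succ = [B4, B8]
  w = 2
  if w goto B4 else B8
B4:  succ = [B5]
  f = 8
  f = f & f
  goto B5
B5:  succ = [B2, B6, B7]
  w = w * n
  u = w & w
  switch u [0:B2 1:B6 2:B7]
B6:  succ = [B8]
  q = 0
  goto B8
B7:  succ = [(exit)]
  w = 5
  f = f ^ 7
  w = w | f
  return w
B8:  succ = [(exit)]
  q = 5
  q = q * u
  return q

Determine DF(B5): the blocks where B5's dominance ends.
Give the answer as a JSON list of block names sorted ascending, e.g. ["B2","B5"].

idom tree: B1←B0 B2←B1 B3←B2 B4←B2 B5←B4 B6←B0 B7←B5 B8←B0
Join-block Dom:
  B2: preds {B1,B5}: {B0,B1} ∩ {B0,B1,B2,B4,B5} = {B0,B1}; idom=B1
  B4: preds {B2,B3}: {B0,B1,B2} ∩ {B0,B1,B2,B3} = {B0,B1,B2}; idom=B2
  B6: preds {B0,B5}: {B0} ∩ {B0,B1,B2,B4,B5} = {B0}; idom=B0
  B8: preds {B0,B3,B6}: {B0} ∩ {B0,B1,B2,B3} ∩ {B0,B6} = {B0}; idom=B0

DF walk-up:
  join B2 pred B1: · stop@B1
  join B2 pred B5: B5→B4→B2 stop@B1
  join B4 pred B2: · stop@B2
  join B4 pred B3: B3 stop@B2
  join B6 pred B0: · stop@B0
  join B6 pred B5: B5→B4→B2→B1 stop@B0
  join B8 pred B0: · stop@B0
  join B8 pred B3: B3→B2→B1 stop@B0
  join B8 pred B6: B6 stop@B0
  B0 → ∅
  B1 → {B6,B8}
  B2 → {B2,B6,B8}
  B3 → {B4,B8}
  B4 → {B2,B6}
  B5 → {B2,B6}
  B6 → {B8}
  B7 → ∅
  B8 → ∅

DF(B5) = ["B2", "B6"]

Answer: ["B2", "B6"]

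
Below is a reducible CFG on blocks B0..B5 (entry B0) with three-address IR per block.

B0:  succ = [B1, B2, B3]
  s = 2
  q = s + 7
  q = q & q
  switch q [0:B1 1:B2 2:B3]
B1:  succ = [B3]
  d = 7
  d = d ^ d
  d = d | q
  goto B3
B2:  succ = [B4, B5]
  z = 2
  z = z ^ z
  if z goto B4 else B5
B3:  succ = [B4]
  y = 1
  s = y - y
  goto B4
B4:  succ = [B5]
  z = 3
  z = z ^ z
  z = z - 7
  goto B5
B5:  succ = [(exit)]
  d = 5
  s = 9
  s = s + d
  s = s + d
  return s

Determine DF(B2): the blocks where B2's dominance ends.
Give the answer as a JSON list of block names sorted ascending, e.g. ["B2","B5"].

Answer: ["B4", "B5"]

Derivation:
idom tree: B1←B0 B2←B0 B3←B0 B4←B0 B5←B0
Dom at joins:
  B3: preds {B0,B1}: {B0} ∩ {B0,B1} = {B0}; idom=B0
  B4: preds {B2,B3}: {B0,B2} ∩ {B0,B3} = {B0}; idom=B0
  B5: preds {B2,B4}: {B0,B2} ∩ {B0,B4} = {B0}; idom=B0

DF derivation:
  B3←B0: walk · to B0
  B3←B1: walk B1 to B0
  B4←B2: walk B2 to B0
  B4←B3: walk B3 to B0
  B5←B2: walk B2 to B0
  B5←B4: walk B4 to B0
  B0: DF=∅
  B1: DF={B3}
  B2: DF={B4,B5}
  B3: DF={B4}
  B4: DF={B5}
  B5: DF=∅

DF(B2) = ["B4", "B5"]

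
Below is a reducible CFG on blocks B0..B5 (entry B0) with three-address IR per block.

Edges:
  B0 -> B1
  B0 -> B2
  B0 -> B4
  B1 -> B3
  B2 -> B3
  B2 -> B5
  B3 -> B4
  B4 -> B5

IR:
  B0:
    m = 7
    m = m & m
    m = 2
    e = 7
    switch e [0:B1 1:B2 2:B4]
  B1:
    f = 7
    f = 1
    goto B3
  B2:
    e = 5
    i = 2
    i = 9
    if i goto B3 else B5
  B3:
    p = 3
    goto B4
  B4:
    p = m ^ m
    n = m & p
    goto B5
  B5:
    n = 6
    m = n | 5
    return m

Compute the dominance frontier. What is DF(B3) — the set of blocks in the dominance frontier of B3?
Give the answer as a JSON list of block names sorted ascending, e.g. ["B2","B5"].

idom tree: B1←B0 B2←B0 B3←B0 B4←B0 B5←B0
Dom∩ at merges:
  B3: preds {B1,B2}: {B0,B1} ∩ {B0,B2} = {B0}; idom=B0
  B4: preds {B0,B3}: {B0} ∩ {B0,B3} = {B0}; idom=B0
  B5: preds {B2,B4}: {B0,B2} ∩ {B0,B4} = {B0}; idom=B0

DF walk-up:
  join B3 pred B1: B1 stop@B0
  join B3 pred B2: B2 stop@B0
  join B4 pred B0: · stop@B0
  join B4 pred B3: B3 stop@B0
  join B5 pred B2: B2 stop@B0
  join B5 pred B4: B4 stop@B0
  DF(B0)=∅
  DF(B1)={B3}
  DF(B2)={B3,B5}
  DF(B3)={B4}
  DF(B4)={B5}
  DF(B5)=∅

DF(B3) = ["B4"]

Answer: ["B4"]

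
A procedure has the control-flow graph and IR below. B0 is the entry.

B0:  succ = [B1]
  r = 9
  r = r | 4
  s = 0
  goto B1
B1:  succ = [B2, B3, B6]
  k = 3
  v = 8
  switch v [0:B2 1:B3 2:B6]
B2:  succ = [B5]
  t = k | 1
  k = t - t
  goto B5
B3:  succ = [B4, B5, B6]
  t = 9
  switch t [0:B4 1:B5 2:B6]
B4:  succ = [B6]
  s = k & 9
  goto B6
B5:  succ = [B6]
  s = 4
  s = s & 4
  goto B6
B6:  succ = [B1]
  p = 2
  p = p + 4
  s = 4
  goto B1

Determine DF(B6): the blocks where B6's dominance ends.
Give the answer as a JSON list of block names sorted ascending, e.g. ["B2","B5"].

idom tree: B1←B0 B2←B1 B3←B1 B4←B3 B5←B1 B6←B1
Join-block Dom:
  B1: preds {B0,B6}: {B0} ∩ {B0,B1,B6} = {B0}; idom=B0
  B5: preds {B2,B3}: {B0,B1,B2} ∩ {B0,B1,B3} = {B0,B1}; idom=B1
  B6: preds {B1,B3,B4,B5}: {B0,B1} ∩ {B0,B1,B3} ∩ {B0,B1,B3,B4} ∩ {B0,B1,B5} = {B0,B1}; idom=B1

DF walk-up:
  join B1 pred B0: · stop@B0
  join B1 pred B6: B6→B1 stop@B0
  join B5 pred B2: B2 stop@B1
  join B5 pred B3: B3 stop@B1
  join B6 pred B1: · stop@B1
  join B6 pred B3: B3 stop@B1
  join B6 pred B4: B4→B3 stop@B1
  join B6 pred B5: B5 stop@B1
  B0: DF=∅
  B1: DF={B1}
  B2: DF={B5}
  B3: DF={B5,B6}
  B4: DF={B6}
  B5: DF={B6}
  B6: DF={B1}

DF(B6) = ["B1"]

Answer: ["B1"]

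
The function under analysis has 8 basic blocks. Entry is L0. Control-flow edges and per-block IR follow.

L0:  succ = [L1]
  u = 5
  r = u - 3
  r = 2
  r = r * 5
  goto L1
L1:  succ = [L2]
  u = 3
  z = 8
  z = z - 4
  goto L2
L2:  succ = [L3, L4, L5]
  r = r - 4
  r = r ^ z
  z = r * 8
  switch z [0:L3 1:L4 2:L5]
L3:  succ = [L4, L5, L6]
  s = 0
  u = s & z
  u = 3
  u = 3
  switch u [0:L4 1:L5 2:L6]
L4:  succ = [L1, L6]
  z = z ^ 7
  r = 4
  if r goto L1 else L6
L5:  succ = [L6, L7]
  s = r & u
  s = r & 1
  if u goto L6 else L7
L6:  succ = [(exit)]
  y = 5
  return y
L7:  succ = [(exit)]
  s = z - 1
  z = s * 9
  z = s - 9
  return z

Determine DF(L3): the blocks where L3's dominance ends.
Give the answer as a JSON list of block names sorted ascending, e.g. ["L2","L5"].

Answer: ["L4", "L5", "L6"]

Working:
idom tree: L1←L0 L2←L1 L3←L2 L4←L2 L5←L2 L6←L2 L7←L5
Dom at joins:
  L1: preds {L0,L4}: {L0} ∩ {L0,L1,L2,L4} = {L0}; idom=L0
  L4: preds {L2,L3}: {L0,L1,L2} ∩ {L0,L1,L2,L3} = {L0,L1,L2}; idom=L2
  L5: preds {L2,L3}: {L0,L1,L2} ∩ {L0,L1,L2,L3} = {L0,L1,L2}; idom=L2
  L6: preds {L3,L4,L5}: {L0,L1,L2,L3} ∩ {L0,L1,L2,L4} ∩ {L0,L1,L2,L5} = {L0,L1,L2}; idom=L2

DF derivation:
  join L1 pred L0: · stop@L0
  join L1 pred L4: L4→L2→L1 stop@L0
  join L4 pred L2: · stop@L2
  join L4 pred L3: L3 stop@L2
  join L5 pred L2: · stop@L2
  join L5 pred L3: L3 stop@L2
  join L6 pred L3: L3 stop@L2
  join L6 pred L4: L4 stop@L2
  join L6 pred L5: L5 stop@L2
  L0: DF=∅
  L1: DF={L1}
  L2: DF={L1}
  L3: DF={L4,L5,L6}
  L4: DF={L1,L6}
  L5: DF={L6}
  L6: DF=∅
  L7: DF=∅

DF(L3) = ["L4", "L5", "L6"]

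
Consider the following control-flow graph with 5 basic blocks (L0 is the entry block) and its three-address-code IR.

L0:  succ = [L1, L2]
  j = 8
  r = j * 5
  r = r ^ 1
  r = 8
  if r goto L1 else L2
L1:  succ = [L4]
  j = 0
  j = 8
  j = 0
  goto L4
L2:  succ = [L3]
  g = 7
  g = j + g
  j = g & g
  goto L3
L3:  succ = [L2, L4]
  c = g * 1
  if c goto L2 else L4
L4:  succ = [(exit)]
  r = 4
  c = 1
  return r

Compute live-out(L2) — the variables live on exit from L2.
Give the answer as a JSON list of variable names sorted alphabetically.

def/use:
  L0: {j,r} / ∅
  L1: {j} / ∅
  L2: {g,j} / {j}
  L3: {c} / {g}
  L4: {c,r} / ∅

Backward fixpoint:
  L0 li=∅ lo={j}
  L1 li=∅ lo=∅
  L2 li={j} lo={g,j}
  L3 li={g,j} lo={j}
  L4 li=∅ lo=∅

live-out(L2) = ["g", "j"]

Answer: ["g", "j"]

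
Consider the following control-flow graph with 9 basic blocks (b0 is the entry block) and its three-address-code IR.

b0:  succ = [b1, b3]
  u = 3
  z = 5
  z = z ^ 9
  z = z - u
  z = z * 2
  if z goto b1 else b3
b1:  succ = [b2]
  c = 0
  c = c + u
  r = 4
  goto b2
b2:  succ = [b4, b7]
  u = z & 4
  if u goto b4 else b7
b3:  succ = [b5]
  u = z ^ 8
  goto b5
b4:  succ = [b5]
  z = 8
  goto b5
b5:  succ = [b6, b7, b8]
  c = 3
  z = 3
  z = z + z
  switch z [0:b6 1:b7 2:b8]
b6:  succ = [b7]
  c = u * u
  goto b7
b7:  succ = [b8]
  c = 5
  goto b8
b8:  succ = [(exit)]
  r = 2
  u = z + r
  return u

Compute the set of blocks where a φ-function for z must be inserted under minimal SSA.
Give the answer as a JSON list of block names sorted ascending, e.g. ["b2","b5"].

Answer: ["b5", "b7", "b8"]

Analysis:
idom tree: b1←b0 b2←b1 b3←b0 b4←b2 b5←b0 b6←b5 b7←b0 b8←b0
Dom∩ at merges:
  b5: preds {b3,b4}: {b0,b3} ∩ {b0,b1,b2,b4} = {b0}; idom=b0
  b7: preds {b2,b5,b6}: {b0,b1,b2} ∩ {b0,b5} ∩ {b0,b5,b6} = {b0}; idom=b0
  b8: preds {b5,b7}: {b0,b5} ∩ {b0,b7} = {b0}; idom=b0

DF walk-up:
  join b5 pred b3: b3 stop@b0
  join b5 pred b4: b4→b2→b1 stop@b0
  join b7 pred b2: b2→b1 stop@b0
  join b7 pred b5: b5 stop@b0
  join b7 pred b6: b6→b5 stop@b0
  join b8 pred b5: b5 stop@b0
  join b8 pred b7: b7 stop@b0
  DF(b0)=∅
  DF(b1)={b5,b7}
  DF(b2)={b5,b7}
  DF(b3)={b5}
  DF(b4)={b5}
  DF(b5)={b7,b8}
  DF(b6)={b7}
  DF(b7)={b8}
  DF(b8)=∅

φ for z: defs {b0,b4,b5}
  DF⁺ = {b5,b7,b8}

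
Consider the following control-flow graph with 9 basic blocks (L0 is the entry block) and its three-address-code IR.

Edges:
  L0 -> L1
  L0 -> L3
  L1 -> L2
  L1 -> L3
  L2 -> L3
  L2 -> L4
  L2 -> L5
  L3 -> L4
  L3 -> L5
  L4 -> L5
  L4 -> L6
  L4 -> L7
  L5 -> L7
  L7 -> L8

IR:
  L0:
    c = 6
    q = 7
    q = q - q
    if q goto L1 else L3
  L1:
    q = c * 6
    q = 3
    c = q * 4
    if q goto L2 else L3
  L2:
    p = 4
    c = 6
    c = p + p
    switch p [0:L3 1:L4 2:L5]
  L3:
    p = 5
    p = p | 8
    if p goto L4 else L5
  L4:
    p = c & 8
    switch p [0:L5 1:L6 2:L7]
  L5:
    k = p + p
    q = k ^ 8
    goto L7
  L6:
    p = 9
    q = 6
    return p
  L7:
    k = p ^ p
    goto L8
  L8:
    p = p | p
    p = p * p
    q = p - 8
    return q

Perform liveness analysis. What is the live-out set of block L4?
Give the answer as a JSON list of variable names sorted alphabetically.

Block summaries:
  L0: def={c,q} ue=∅
  L1: def={c,q} ue={c}
  L2: def={c,p} ue=∅
  L3: def={p} ue=∅
  L4: def={p} ue={c}
  L5: def={k,q} ue={p}
  L6: def={p,q} ue=∅
  L7: def={k} ue={p}
  L8: def={p,q} ue={p}

Backward fixpoint:
  L0: in=∅ out={c}
  L1: in={c} out={c}
  L2: in=∅ out={c,p}
  L3: in={c} out={c,p}
  L4: in={c} out={p}
  L5: in={p} out={p}
  L6: in=∅ out=∅
  L7: in={p} out={p}
  L8: in={p} out=∅

live-out(L4) = ["p"]

Answer: ["p"]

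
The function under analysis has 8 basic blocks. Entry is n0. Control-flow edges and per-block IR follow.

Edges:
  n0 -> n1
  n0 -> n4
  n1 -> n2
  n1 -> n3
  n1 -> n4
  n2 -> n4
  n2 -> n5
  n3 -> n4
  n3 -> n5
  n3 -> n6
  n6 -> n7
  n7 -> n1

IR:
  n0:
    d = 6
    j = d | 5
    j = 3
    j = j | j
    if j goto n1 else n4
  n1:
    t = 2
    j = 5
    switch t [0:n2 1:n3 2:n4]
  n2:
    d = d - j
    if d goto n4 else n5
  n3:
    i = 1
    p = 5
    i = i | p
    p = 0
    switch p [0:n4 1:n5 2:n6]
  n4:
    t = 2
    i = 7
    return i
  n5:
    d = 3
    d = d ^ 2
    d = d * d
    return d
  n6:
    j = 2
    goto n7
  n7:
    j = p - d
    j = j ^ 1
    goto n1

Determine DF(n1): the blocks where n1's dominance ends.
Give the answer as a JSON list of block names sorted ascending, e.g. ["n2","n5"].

Answer: ["n1", "n4"]

Analysis:
idom tree: n1←n0 n2←n1 n3←n1 n4←n0 n5←n1 n6←n3 n7←n6
Dom∩ at merges:
  n1: preds {n0,n7}: {n0} ∩ {n0,n1,n3,n6,n7} = {n0}; idom=n0
  n4: preds {n0,n1,n2,n3}: {n0} ∩ {n0,n1} ∩ {n0,n1,n2} ∩ {n0,n1,n3} = {n0}; idom=n0
  n5: preds {n2,n3}: {n0,n1,n2} ∩ {n0,n1,n3} = {n0,n1}; idom=n1

DF walk-up:
  n1←n0: walk · to n0
  n1←n7: walk n7→n6→n3→n1 to n0
  n4←n0: walk · to n0
  n4←n1: walk n1 to n0
  n4←n2: walk n2→n1 to n0
  n4←n3: walk n3→n1 to n0
  n5←n2: walk n2 to n1
  n5←n3: walk n3 to n1
  DF(n0)=∅
  DF(n1)={n1,n4}
  DF(n2)={n4,n5}
  DF(n3)={n1,n4,n5}
  DF(n4)=∅
  DF(n5)=∅
  DF(n6)={n1}
  DF(n7)={n1}

DF(n1) = ["n1", "n4"]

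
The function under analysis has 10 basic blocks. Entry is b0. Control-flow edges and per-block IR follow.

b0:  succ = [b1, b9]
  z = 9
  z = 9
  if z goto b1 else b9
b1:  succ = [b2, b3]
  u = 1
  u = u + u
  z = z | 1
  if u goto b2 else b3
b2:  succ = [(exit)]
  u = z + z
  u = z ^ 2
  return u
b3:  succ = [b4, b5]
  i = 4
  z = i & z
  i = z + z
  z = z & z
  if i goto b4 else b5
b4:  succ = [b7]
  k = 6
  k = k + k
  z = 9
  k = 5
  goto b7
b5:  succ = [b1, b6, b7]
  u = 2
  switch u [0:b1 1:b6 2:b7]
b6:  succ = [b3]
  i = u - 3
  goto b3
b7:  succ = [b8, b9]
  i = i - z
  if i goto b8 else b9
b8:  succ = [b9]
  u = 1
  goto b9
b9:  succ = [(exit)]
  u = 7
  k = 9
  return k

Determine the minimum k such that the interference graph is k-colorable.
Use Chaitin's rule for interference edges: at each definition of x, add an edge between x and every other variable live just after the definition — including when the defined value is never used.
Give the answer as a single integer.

Answer: 3

Working:
Per-block:
  b0 def {z} use ∅
  b1 def {u,z} use {z}
  b2 def {u} use {z}
  b3 def {i,z} use {z}
  b4 def {k,z} use ∅
  b5 def {u} use ∅
  b6 def {i} use {u}
  b7 def {i} use {i,z}
  b8 def {u} use ∅
  b9 def {k,u} use ∅

Liveness:
  live b0: ∅→{z}
  live b1: {z}→{z}
  live b2: {z}→∅
  live b3: {z}→{i,z}
  live b4: {i}→{i,z}
  live b5: {i,z}→{i,u,z}
  live b6: {u,z}→{z}
  live b7: {i,z}→∅
  live b8: ∅→∅
  live b9: ∅→∅

Conflict graph:
  i: {k,u,z}
  k: {i,z}
  u: {i,z}
  z: {i,k,u}

Registers:
  lower bound: {i,k,z} mutually conflict ⇒ χ ≥ 3
  3-colouring: c0={i}  c1={z}  c2={k,u}
  χ = 3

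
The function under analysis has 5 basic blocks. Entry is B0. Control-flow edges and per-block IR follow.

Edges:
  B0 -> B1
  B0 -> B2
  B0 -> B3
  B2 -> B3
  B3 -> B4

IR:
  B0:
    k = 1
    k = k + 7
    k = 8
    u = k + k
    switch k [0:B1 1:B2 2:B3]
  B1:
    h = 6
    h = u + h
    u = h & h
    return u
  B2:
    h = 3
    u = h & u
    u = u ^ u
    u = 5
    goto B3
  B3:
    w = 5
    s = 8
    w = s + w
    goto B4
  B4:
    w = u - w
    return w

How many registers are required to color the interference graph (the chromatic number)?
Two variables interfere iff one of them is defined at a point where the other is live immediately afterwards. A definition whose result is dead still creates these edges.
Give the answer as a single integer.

Block summaries:
  B0 def {k,u} use ∅
  B1 def {h,u} use {u}
  B2 def {h,u} use {u}
  B3 def {s,w} use ∅
  B4 def {w} use {u,w}

Backward fixpoint:
  live B0: ∅→{u}
  live B1: {u}→∅
  live B2: {u}→{u}
  live B3: {u}→{u,w}
  live B4: {u,w}→∅

Interference:
  h — {u}
  k — {u}
  s — {u,w}
  u — {h,k,s,w}
  w — {s,u}

Registers:
  lower bound: {s,u,w} mutually conflict ⇒ χ ≥ 3
  3-colouring: c0={u}  c1={h,k,s}  c2={w}
  χ = 3

Answer: 3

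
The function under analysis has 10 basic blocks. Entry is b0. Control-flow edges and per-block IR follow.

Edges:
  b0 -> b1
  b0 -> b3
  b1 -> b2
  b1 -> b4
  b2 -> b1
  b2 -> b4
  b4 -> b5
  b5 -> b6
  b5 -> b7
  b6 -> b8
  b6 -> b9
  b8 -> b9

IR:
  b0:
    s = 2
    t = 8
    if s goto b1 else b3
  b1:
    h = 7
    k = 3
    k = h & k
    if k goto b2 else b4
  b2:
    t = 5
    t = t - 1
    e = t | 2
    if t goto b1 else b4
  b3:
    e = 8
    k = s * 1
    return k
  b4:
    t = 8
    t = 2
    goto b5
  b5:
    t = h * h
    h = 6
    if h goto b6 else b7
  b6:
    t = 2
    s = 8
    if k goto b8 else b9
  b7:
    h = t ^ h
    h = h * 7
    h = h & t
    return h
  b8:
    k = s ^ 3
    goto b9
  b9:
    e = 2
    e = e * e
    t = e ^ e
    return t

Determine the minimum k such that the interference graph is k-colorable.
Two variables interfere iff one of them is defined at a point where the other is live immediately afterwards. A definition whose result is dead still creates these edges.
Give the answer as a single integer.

Answer: 4

Derivation:
Per-block:
  b0: def={s,t} ue=∅
  b1: def={h,k} ue=∅
  b2: def={e,t} ue=∅
  b3: def={e,k} ue={s}
  b4: def={t} ue=∅
  b5: def={h,t} ue={h}
  b6: def={s,t} ue={k}
  b7: def={h} ue={h,t}
  b8: def={k} ue={s}
  b9: def={e,t} ue=∅

Backward fixpoint:
  b0 li=∅ lo={s}
  b1 li=∅ lo={h,k}
  b2 li={h,k} lo={h,k}
  b3 li={s} lo=∅
  b4 li={h,k} lo={h,k}
  b5 li={h,k} lo={h,k,t}
  b6 li={k} lo={s}
  b7 li={h,t} lo=∅
  b8 li={s} lo=∅
  b9 li=∅ lo=∅

Interfere edges:
  e: {h,k,s,t}
  h: {e,k,t}
  k: {e,h,s,t}
  s: {e,k,t}
  t: {e,h,k,s}

Chromatic number:
  lower bound: {e,h,k,t} mutually conflict ⇒ χ ≥ 4
  4-colouring: r0={e}  r1={k}  r2={t}  r3={h,s}
  χ = 4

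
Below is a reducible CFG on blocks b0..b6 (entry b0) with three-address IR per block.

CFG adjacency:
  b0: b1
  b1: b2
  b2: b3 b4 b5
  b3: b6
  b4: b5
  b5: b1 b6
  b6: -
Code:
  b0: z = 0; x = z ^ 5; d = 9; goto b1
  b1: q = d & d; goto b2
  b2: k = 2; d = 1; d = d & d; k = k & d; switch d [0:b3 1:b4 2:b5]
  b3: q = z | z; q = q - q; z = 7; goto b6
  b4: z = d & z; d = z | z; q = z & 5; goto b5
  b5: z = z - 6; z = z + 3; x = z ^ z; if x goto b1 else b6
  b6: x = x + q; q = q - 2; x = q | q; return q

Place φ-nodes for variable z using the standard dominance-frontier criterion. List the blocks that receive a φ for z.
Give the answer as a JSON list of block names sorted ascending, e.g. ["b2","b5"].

Answer: ["b1", "b5", "b6"]

Derivation:
idom tree: b1←b0 b2←b1 b3←b2 b4←b2 b5←b2 b6←b2
Join-block Dom:
  b1: preds {b0,b5}: {b0} ∩ {b0,b1,b2,b5} = {b0}; idom=b0
  b5: preds {b2,b4}: {b0,b1,b2} ∩ {b0,b1,b2,b4} = {b0,b1,b2}; idom=b2
  b6: preds {b3,b5}: {b0,b1,b2,b3} ∩ {b0,b1,b2,b5} = {b0,b1,b2}; idom=b2

Frontier:
  b1←b0: walk · to b0
  b1←b5: walk b5→b2→b1 to b0
  b5←b2: walk · to b2
  b5←b4: walk b4 to b2
  b6←b3: walk b3 to b2
  b6←b5: walk b5 to b2
  b0 → ∅
  b1 → {b1}
  b2 → {b1}
  b3 → {b6}
  b4 → {b5}
  b5 → {b1,b6}
  b6 → ∅

φ for z: defs {b0,b3,b4,b5}
  DF⁺ = {b1,b5,b6}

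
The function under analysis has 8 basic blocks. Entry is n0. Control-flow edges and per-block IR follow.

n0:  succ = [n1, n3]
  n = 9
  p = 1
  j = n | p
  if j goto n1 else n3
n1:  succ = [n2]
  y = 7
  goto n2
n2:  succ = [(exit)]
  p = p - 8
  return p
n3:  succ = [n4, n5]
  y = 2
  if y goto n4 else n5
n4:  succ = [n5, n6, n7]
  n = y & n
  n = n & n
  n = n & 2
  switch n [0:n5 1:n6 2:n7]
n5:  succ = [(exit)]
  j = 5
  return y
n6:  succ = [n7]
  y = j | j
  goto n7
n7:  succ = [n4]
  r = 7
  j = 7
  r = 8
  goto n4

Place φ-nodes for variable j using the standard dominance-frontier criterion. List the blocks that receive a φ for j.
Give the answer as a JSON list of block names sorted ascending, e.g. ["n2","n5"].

Answer: ["n4", "n5"]

Derivation:
idom tree: n1←n0 n2←n1 n3←n0 n4←n3 n5←n3 n6←n4 n7←n4
Join-block Dom:
  n4: preds {n3,n7}: {n0,n3} ∩ {n0,n3,n4,n7} = {n0,n3}; idom=n3
  n5: preds {n3,n4}: {n0,n3} ∩ {n0,n3,n4} = {n0,n3}; idom=n3
  n7: preds {n4,n6}: {n0,n3,n4} ∩ {n0,n3,n4,n6} = {n0,n3,n4}; idom=n4

DF derivation:
  join n4 pred n3: · stop@n3
  join n4 pred n7: n7→n4 stop@n3
  join n5 pred n3: · stop@n3
  join n5 pred n4: n4 stop@n3
  join n7 pred n4: · stop@n4
  join n7 pred n6: n6 stop@n4
  n0: DF=∅
  n1: DF=∅
  n2: DF=∅
  n3: DF=∅
  n4: DF={n4,n5}
  n5: DF=∅
  n6: DF={n7}
  n7: DF={n4}

φ for j: defs {n0,n5,n7}
  DF⁺ = {n4,n5}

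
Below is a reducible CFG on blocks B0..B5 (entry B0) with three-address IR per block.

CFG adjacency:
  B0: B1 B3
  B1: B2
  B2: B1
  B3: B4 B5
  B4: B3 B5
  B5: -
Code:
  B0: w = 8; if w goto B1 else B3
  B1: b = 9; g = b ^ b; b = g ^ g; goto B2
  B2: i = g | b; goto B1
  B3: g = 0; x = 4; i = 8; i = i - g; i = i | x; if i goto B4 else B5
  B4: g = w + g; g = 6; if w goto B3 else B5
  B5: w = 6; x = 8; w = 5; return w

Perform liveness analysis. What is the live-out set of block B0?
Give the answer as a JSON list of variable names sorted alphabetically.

Answer: ["w"]

Derivation:
def/use:
  B0: {w} / ∅
  B1: {b,g} / ∅
  B2: {i} / {b,g}
  B3: {g,i,x} / ∅
  B4: {g} / {g,w}
  B5: {w,x} / ∅

Backward fixpoint:
  B0: in=∅ out={w}
  B1: in=∅ out={b,g}
  B2: in={b,g} out=∅
  B3: in={w} out={g,w}
  B4: in={g,w} out={w}
  B5: in=∅ out=∅

live-out(B0) = ["w"]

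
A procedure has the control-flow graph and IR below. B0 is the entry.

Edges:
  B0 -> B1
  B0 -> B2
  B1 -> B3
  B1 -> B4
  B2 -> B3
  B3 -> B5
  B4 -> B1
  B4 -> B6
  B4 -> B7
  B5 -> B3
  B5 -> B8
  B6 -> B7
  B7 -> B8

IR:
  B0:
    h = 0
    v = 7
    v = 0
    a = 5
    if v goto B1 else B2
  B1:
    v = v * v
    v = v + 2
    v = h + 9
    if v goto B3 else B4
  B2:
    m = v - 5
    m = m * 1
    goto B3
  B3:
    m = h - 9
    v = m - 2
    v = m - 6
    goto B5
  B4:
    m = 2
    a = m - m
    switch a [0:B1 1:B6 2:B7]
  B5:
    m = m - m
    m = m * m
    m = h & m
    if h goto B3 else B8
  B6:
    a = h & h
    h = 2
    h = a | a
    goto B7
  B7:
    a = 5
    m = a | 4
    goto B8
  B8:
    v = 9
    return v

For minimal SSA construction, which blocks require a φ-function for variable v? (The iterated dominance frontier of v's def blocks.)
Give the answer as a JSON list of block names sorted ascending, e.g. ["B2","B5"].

idom tree: B1←B0 B2←B0 B3←B0 B4←B1 B5←B3 B6←B4 B7←B4 B8←B0
Join-block Dom:
  B1: preds {B0,B4}: {B0} ∩ {B0,B1,B4} = {B0}; idom=B0
  B3: preds {B1,B2,B5}: {B0,B1} ∩ {B0,B2} ∩ {B0,B3,B5} = {B0}; idom=B0
  B7: preds {B4,B6}: {B0,B1,B4} ∩ {B0,B1,B4,B6} = {B0,B1,B4}; idom=B4
  B8: preds {B5,B7}: {B0,B3,B5} ∩ {B0,B1,B4,B7} = {B0}; idom=B0

DF walk-up:
  B1←B0: walk · to B0
  B1←B4: walk B4→B1 to B0
  B3←B1: walk B1 to B0
  B3←B2: walk B2 to B0
  B3←B5: walk B5→B3 to B0
  B7←B4: walk · to B4
  B7←B6: walk B6 to B4
  B8←B5: walk B5→B3 to B0
  B8←B7: walk B7→B4→B1 to B0
  DF(B0)=∅
  DF(B1)={B1,B3,B8}
  DF(B2)={B3}
  DF(B3)={B3,B8}
  DF(B4)={B1,B8}
  DF(B5)={B3,B8}
  DF(B6)={B7}
  DF(B7)={B8}
  DF(B8)=∅

φ for v: defs {B0,B1,B3,B8}
  DF⁺ = {B1,B3,B8}

Answer: ["B1", "B3", "B8"]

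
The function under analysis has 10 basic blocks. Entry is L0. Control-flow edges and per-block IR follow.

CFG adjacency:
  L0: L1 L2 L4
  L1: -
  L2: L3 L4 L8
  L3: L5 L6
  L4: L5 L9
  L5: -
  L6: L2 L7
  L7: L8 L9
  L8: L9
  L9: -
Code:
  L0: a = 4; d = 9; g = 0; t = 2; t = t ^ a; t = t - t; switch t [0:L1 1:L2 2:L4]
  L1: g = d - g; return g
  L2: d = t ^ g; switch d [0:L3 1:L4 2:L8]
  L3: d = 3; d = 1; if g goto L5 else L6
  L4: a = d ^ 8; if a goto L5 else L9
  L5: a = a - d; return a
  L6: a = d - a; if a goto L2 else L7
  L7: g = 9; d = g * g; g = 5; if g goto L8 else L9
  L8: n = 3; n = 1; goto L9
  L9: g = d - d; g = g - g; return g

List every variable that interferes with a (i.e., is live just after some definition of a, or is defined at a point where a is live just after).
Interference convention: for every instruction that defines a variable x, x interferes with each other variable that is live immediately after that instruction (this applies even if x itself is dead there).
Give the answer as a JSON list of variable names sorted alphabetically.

Block summaries:
  L0: def={a,d,g,t} ue=∅
  L1: def={g} ue={d,g}
  L2: def={d} ue={g,t}
  L3: def={d} ue={g}
  L4: def={a} ue={d}
  L5: def={a} ue={a,d}
  L6: def={a} ue={a,d}
  L7: def={d,g} ue=∅
  L8: def={n} ue=∅
  L9: def={g} ue={d}

Liveness:
  L0: in=∅ out={a,d,g,t}
  L1: in={d,g} out=∅
  L2: in={a,g,t} out={a,d,g,t}
  L3: in={a,g,t} out={a,d,g,t}
  L4: in={d} out={a,d}
  L5: in={a,d} out=∅
  L6: in={a,d,g,t} out={a,g,t}
  L7: in=∅ out={d}
  L8: in={d} out={d}
  L9: in={d} out=∅

Interfere edges:
  a↔{d,g,t}
  d↔{a,g,n,t}
  g↔{a,d,t}
  n↔{d}
  t↔{a,d,g}

N(a) = ["d", "g", "t"]

Answer: ["d", "g", "t"]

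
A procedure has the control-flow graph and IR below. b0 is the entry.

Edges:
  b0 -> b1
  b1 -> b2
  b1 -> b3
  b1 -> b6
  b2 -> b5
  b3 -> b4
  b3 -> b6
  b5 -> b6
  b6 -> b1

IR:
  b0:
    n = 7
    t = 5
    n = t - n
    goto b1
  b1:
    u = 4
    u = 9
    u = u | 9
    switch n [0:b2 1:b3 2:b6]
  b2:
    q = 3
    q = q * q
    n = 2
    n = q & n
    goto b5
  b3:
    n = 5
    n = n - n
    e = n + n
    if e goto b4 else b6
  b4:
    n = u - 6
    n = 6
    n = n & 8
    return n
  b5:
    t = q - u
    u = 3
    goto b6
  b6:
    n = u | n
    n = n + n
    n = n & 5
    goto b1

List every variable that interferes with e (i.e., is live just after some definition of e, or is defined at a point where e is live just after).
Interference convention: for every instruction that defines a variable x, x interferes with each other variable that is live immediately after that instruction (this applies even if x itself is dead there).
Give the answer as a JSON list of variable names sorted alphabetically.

Per-block:
  b0 def {n,t} use ∅
  b1 def {u} use {n}
  b2 def {n,q} use ∅
  b3 def {e,n} use ∅
  b4 def {n} use {u}
  b5 def {t,u} use {q,u}
  b6 def {n} use {n,u}

Backward fixpoint:
  b0 li=∅ lo={n}
  b1 li={n} lo={n,u}
  b2 li={u} lo={n,q,u}
  b3 li={u} lo={n,u}
  b4 li={u} lo=∅
  b5 li={n,q,u} lo={n,u}
  b6 li={n,u} lo={n}

Interfere edges:
  e — {n,u}
  n — {e,q,t,u}
  q — {n,u}
  t — {n}
  u — {e,n,q}

N(e) = ["n", "u"]

Answer: ["n", "u"]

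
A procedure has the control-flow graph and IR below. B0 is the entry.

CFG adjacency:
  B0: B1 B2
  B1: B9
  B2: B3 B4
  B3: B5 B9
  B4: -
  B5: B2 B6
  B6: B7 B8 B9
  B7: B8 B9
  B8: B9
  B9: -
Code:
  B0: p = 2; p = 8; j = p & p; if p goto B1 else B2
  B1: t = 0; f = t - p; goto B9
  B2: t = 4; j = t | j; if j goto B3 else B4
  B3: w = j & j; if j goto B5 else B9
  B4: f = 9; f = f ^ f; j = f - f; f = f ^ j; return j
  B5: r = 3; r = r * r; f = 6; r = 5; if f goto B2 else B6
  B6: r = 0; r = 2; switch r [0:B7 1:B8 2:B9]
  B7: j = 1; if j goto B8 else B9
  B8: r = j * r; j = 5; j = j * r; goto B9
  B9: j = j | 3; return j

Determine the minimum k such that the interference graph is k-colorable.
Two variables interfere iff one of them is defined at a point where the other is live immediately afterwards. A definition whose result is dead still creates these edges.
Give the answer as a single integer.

Answer: 3

Working:
Per-block:
  B0: def={j,p} ue=∅
  B1: def={f,t} ue={p}
  B2: def={j,t} ue={j}
  B3: def={w} ue={j}
  B4: def={f,j} ue=∅
  B5: def={f,r} ue=∅
  B6: def={r} ue=∅
  B7: def={j} ue=∅
  B8: def={j,r} ue={j,r}
  B9: def={j} ue={j}

Liveness:
  B0: in=∅ out={j,p}
  B1: in={j,p} out={j}
  B2: in={j} out={j}
  B3: in={j} out={j}
  B4: in=∅ out=∅
  B5: in={j} out={j}
  B6: in={j} out={j,r}
  B7: in={r} out={j,r}
  B8: in={j,r} out={j}
  B9: in={j} out=∅

Conflict graph:
  f: {j,r}
  j: {f,p,r,t,w}
  p: {j,t}
  r: {f,j}
  t: {j,p}
  w: {j}

Chromatic number:
  clique {f,j,r} ⇒ need ≥ 3
  3-colouring: c0={j}  c1={f,p,w}  c2={r,t}
  χ = 3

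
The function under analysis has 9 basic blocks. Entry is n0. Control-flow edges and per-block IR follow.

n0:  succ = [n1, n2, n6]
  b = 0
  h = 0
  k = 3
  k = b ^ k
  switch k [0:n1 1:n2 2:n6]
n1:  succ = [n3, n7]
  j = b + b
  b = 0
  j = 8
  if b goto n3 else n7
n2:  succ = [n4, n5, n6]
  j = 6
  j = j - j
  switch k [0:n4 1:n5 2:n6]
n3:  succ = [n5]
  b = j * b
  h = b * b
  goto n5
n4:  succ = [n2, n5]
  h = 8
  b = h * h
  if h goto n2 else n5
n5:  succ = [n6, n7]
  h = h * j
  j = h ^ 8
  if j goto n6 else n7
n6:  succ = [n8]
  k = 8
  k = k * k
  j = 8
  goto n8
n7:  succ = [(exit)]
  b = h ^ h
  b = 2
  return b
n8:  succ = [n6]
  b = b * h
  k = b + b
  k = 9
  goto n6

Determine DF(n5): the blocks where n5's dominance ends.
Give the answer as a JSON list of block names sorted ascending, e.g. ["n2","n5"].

idom tree: n1←n0 n2←n0 n3←n1 n4←n2 n5←n0 n6←n0 n7←n0 n8←n6
Join-block Dom:
  n2: preds {n0,n4}: {n0} ∩ {n0,n2,n4} = {n0}; idom=n0
  n5: preds {n2,n3,n4}: {n0,n2} ∩ {n0,n1,n3} ∩ {n0,n2,n4} = {n0}; idom=n0
  n6: preds {n0,n2,n5,n8}: {n0} ∩ {n0,n2} ∩ {n0,n5} ∩ {n0,n6,n8} = {n0}; idom=n0
  n7: preds {n1,n5}: {n0,n1} ∩ {n0,n5} = {n0}; idom=n0

DF derivation:
  n2←n0: walk · to n0
  n2←n4: walk n4→n2 to n0
  n5←n2: walk n2 to n0
  n5←n3: walk n3→n1 to n0
  n5←n4: walk n4→n2 to n0
  n6←n0: walk · to n0
  n6←n2: walk n2 to n0
  n6←n5: walk n5 to n0
  n6←n8: walk n8→n6 to n0
  n7←n1: walk n1 to n0
  n7←n5: walk n5 to n0
  DF(n0)=∅
  DF(n1)={n5,n7}
  DF(n2)={n2,n5,n6}
  DF(n3)={n5}
  DF(n4)={n2,n5}
  DF(n5)={n6,n7}
  DF(n6)={n6}
  DF(n7)=∅
  DF(n8)={n6}

DF(n5) = ["n6", "n7"]

Answer: ["n6", "n7"]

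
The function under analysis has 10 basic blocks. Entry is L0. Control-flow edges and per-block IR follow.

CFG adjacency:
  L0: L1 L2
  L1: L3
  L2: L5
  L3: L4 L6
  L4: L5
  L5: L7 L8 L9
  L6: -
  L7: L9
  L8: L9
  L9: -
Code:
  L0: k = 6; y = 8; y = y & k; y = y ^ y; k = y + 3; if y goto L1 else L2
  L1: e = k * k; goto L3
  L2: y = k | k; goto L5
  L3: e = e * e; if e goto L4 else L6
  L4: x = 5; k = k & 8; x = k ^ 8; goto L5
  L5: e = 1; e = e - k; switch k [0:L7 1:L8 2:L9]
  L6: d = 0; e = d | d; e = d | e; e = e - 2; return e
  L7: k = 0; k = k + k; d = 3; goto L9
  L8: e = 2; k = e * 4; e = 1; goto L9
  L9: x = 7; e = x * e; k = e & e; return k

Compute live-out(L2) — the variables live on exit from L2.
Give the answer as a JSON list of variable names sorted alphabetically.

Answer: ["k"]

Working:
def/use:
  L0: def={k,y} ue=∅
  L1: def={e} ue={k}
  L2: def={y} ue={k}
  L3: def={e} ue={e}
  L4: def={k,x} ue={k}
  L5: def={e} ue={k}
  L6: def={d,e} ue=∅
  L7: def={d,k} ue=∅
  L8: def={e,k} ue=∅
  L9: def={e,k,x} ue={e}

Liveness:
  live L0: ∅→{k}
  live L1: {k}→{e,k}
  live L2: {k}→{k}
  live L3: {e,k}→{k}
  live L4: {k}→{k}
  live L5: {k}→{e}
  live L6: ∅→∅
  live L7: {e}→{e}
  live L8: ∅→{e}
  live L9: {e}→∅

live-out(L2) = ["k"]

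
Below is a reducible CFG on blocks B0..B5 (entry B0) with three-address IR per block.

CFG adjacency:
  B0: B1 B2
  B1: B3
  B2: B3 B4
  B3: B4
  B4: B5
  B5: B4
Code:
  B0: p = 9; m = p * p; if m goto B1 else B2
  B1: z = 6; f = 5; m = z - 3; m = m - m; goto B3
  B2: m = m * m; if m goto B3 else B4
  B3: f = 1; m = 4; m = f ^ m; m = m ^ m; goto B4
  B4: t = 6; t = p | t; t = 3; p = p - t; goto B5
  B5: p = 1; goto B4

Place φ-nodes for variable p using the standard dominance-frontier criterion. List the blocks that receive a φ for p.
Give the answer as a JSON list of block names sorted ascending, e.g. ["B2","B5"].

idom tree: B1←B0 B2←B0 B3←B0 B4←B0 B5←B4
Join-block Dom:
  B3: preds {B1,B2}: {B0,B1} ∩ {B0,B2} = {B0}; idom=B0
  B4: preds {B2,B3,B5}: {B0,B2} ∩ {B0,B3} ∩ {B0,B4,B5} = {B0}; idom=B0

DF derivation:
  B3←B1: walk B1 to B0
  B3←B2: walk B2 to B0
  B4←B2: walk B2 to B0
  B4←B3: walk B3 to B0
  B4←B5: walk B5→B4 to B0
  DF(B0)=∅
  DF(B1)={B3}
  DF(B2)={B3,B4}
  DF(B3)={B4}
  DF(B4)={B4}
  DF(B5)={B4}

φ for p: defs {B0,B4,B5}
  DF⁺ = {B4}

Answer: ["B4"]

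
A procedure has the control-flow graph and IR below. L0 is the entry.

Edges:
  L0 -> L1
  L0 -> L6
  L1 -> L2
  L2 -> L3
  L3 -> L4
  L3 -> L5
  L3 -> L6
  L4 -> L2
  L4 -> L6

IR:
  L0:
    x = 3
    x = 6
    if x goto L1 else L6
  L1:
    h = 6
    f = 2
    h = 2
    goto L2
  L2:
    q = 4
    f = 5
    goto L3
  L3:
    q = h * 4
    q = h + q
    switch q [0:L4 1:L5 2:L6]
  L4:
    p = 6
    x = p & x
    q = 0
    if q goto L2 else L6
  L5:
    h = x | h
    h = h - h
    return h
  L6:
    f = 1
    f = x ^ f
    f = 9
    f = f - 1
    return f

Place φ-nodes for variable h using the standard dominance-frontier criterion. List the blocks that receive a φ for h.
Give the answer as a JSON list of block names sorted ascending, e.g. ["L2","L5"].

Answer: ["L6"]

Derivation:
idom tree: L1←L0 L2←L1 L3←L2 L4←L3 L5←L3 L6←L0
Join-block Dom:
  L2: preds {L1,L4}: {L0,L1} ∩ {L0,L1,L2,L3,L4} = {L0,L1}; idom=L1
  L6: preds {L0,L3,L4}: {L0} ∩ {L0,L1,L2,L3} ∩ {L0,L1,L2,L3,L4} = {L0}; idom=L0

DF derivation:
  join L2 pred L1: · stop@L1
  join L2 pred L4: L4→L3→L2 stop@L1
  join L6 pred L0: · stop@L0
  join L6 pred L3: L3→L2→L1 stop@L0
  join L6 pred L4: L4→L3→L2→L1 stop@L0
  L0: DF=∅
  L1: DF={L6}
  L2: DF={L2,L6}
  L3: DF={L2,L6}
  L4: DF={L2,L6}
  L5: DF=∅
  L6: DF=∅

φ for h: defs {L1,L5}
  DF⁺ = {L6}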